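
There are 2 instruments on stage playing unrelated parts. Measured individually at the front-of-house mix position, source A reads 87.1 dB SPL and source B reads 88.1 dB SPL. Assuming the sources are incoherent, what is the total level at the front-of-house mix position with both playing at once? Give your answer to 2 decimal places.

Uncorrelated sources add in intensity (power), not in dB.
L_total = 10·log₁₀(10^(87.1/10) + 10^(88.1/10)) = 10·log₁₀(1159000000) = 90.64 dB SPL.

90.64 dB SPL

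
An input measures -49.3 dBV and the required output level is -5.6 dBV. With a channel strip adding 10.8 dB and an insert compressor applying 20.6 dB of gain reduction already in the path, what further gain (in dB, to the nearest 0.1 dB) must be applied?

The required make-up gain is the shortfall in the dB sum.
G = -5.6 − (-49.3) − 10.8 + 20.6 = 53.5 dB.

53.5 dB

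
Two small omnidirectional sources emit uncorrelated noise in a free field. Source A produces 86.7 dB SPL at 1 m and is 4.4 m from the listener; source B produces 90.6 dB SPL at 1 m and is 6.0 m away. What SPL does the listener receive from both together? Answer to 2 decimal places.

77.49 dB SPL

At the listener: L_A = 86.7 − 20·log₁₀(4.4) = 73.831 dB; L_B = 90.6 − 20·log₁₀(6.0) = 75.037 dB.
Combined: 10·log₁₀(10^(73.831/10)+10^(75.037/10)) = 77.49 dB SPL.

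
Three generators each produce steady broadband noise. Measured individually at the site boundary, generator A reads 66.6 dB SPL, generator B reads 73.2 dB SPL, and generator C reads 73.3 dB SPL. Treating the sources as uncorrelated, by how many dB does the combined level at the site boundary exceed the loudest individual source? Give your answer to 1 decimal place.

3.4 dB

Incoherent sources sum as intensities:
L_total = 10·log₁₀(10^(66.6/10) + 10^(73.2/10) + 10^(73.3/10)) = 76.71 dB SPL.
Excess over the loudest (73.3 dB): 76.71 − 73.3 = 3.4 dB.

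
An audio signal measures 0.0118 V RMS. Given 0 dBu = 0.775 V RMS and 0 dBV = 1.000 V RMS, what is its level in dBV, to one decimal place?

-38.6 dBV

dBV = 20·log₁₀(V / 1.000 V).
20·log₁₀(0.0118/1.000) = -38.6 dBV.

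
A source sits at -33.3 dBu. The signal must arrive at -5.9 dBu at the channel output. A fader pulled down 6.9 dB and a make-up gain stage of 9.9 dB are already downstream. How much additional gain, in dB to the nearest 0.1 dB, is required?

The required make-up gain is the shortfall in the dB sum.
G = -5.9 − (-33.3) + 6.9 − 9.9 = 24.4 dB.

24.4 dB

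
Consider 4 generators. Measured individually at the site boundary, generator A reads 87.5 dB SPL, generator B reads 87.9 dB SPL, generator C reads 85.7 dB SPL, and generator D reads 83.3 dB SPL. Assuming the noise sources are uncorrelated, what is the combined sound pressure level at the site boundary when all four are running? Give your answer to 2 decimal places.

92.47 dB SPL

Add the sources as powers (linear), then convert back to dB:
L_total = 10·log₁₀(10^(87.5/10) + 10^(87.9/10) + 10^(85.7/10) + 10^(83.3/10)) = 10·log₁₀(1764000000) = 92.47 dB SPL.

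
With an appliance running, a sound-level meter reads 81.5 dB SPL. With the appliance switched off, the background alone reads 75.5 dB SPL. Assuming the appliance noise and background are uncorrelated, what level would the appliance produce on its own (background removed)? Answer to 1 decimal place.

Remove the background by subtracting linear intensities:
L_src = 10·log₁₀(10^(81.5/10) − 10^(75.5/10)) = 10·log₁₀(105800000) = 80.2 dB SPL.

80.2 dB SPL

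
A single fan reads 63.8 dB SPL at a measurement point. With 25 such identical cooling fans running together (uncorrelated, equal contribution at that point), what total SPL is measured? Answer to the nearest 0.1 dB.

25 equal incoherent sources raise the level by 10·log₁₀(25) = 13.98 dB.
L_total = 63.8 + 13.98 = 77.8 dB SPL.

77.8 dB SPL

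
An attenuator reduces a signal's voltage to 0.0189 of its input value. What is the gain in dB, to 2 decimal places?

-34.47 dB

For a voltage ratio, dB = 20·log₁₀(V₂/V₁).
20·log₁₀(0.0189) = -34.47 dB.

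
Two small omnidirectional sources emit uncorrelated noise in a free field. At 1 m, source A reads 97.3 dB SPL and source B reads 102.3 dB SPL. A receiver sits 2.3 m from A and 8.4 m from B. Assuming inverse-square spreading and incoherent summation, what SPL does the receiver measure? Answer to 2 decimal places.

90.99 dB SPL

At the listener: L_A = 97.3 − 20·log₁₀(2.3) = 90.065 dB; L_B = 102.3 − 20·log₁₀(8.4) = 83.814 dB.
Combined: 10·log₁₀(10^(90.065/10)+10^(83.814/10)) = 90.99 dB SPL.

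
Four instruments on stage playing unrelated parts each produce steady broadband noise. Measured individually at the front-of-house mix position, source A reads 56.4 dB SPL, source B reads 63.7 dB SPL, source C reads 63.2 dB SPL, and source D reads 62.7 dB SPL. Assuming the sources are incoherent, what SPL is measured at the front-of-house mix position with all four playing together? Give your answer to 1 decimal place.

68.3 dB SPL

Add the sources as powers (linear), then convert back to dB:
L_total = 10·log₁₀(10^(56.4/10) + 10^(63.7/10) + 10^(63.2/10) + 10^(62.7/10)) = 10·log₁₀(6732000) = 68.3 dB SPL.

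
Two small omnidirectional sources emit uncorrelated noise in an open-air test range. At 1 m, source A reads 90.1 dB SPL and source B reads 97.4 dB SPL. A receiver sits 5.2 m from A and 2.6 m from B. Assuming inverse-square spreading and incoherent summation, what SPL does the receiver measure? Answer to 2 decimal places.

89.30 dB SPL

At the listener: L_A = 90.1 − 20·log₁₀(5.2) = 75.780 dB; L_B = 97.4 − 20·log₁₀(2.6) = 89.101 dB.
Combined: 10·log₁₀(10^(75.780/10)+10^(89.101/10)) = 89.30 dB SPL.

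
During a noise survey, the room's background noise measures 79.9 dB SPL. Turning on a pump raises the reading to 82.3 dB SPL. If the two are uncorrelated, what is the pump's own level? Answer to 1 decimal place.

78.6 dB SPL

Remove the background by subtracting linear intensities:
L_src = 10·log₁₀(10^(82.3/10) − 10^(79.9/10)) = 10·log₁₀(72100000) = 78.6 dB SPL.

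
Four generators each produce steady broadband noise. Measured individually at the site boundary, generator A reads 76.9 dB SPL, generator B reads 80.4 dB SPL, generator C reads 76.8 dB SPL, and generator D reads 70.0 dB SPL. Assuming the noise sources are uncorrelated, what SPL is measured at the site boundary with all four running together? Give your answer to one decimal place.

Incoherent sources sum as intensities:
L_total = 10·log₁₀(10^(76.9/10) + 10^(80.4/10) + 10^(76.8/10) + 10^(70.0/10)) = 10·log₁₀(216500000) = 83.4 dB SPL.

83.4 dB SPL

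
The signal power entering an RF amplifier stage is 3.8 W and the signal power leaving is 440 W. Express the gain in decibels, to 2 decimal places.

For a power ratio, dB = 10·log₁₀(P₂/P₁).
10·log₁₀(440/3.8) = 10·log₁₀(115.8) = 20.64 dB.

20.64 dB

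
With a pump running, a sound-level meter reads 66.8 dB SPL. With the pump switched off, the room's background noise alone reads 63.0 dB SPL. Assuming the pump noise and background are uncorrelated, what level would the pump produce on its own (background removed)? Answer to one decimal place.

Subtract intensities: L_src = 10·log₁₀(10^(L_total/10) − 10^(L_bg/10)).
L_src = 10·log₁₀(10^(66.8/10) − 10^(63.0/10)) = 10·log₁₀(2791000) = 64.5 dB SPL.

64.5 dB SPL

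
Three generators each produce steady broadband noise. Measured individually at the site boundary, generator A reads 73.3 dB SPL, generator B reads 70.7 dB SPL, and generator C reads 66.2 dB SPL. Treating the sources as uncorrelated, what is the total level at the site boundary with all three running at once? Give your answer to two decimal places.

75.72 dB SPL

Add the sources as powers (linear), then convert back to dB:
L_total = 10·log₁₀(10^(73.3/10) + 10^(70.7/10) + 10^(66.2/10)) = 10·log₁₀(37300000) = 75.72 dB SPL.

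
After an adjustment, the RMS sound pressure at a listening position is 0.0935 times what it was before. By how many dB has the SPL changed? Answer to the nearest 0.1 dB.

-20.6 dB

Sound pressure is an amplitude quantity: ΔL = 20·log₁₀(p₂/p₁).
20·log₁₀(0.0935) = -20.6 dB.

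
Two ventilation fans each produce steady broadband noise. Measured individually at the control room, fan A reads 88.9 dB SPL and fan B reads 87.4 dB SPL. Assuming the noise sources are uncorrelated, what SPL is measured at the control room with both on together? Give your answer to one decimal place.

91.2 dB SPL

Incoherent sources sum as intensities:
L_total = 10·log₁₀(10^(88.9/10) + 10^(87.4/10)) = 10·log₁₀(1326000000) = 91.2 dB SPL.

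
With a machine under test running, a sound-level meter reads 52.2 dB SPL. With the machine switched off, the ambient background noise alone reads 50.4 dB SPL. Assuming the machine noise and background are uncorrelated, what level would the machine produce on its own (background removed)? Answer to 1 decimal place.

Remove the background by subtracting linear intensities:
L_src = 10·log₁₀(10^(52.2/10) − 10^(50.4/10)) = 10·log₁₀(56310) = 47.5 dB SPL.

47.5 dB SPL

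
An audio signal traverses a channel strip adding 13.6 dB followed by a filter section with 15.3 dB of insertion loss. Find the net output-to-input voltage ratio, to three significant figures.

0.822

Net gain = 13.6 + (−15.3) = -1.7 dB.
Voltage ratio = 10^(-1.7/20) = 0.822.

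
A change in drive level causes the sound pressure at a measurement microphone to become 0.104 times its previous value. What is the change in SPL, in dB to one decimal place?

Sound pressure is an amplitude quantity: ΔL = 20·log₁₀(p₂/p₁).
20·log₁₀(0.104) = -19.7 dB.

-19.7 dB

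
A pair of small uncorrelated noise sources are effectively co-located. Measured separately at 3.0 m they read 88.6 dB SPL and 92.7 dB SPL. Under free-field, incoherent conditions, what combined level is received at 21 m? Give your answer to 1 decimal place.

77.2 dB SPL

Combined at 3.0 m: 10·log₁₀(10^(88.6/10)+10^(92.7/10)) = 94.13 dB SPL.
Then apply −20·log₁₀(21/3.0) = -16.90 dB → 77.2 dB SPL.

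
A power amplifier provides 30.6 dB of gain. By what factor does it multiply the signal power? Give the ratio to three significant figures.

Power ratio = 10^(dB/10).
10^(30.6/10) = 10^(3.060) = 1150.

1150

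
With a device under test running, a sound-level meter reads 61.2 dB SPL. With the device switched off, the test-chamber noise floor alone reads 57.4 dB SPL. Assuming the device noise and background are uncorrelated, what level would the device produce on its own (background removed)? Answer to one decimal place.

58.9 dB SPL

Background correction is a power subtraction:
L_src = 10·log₁₀(10^(61.2/10) − 10^(57.4/10)) = 10·log₁₀(768700) = 58.9 dB SPL.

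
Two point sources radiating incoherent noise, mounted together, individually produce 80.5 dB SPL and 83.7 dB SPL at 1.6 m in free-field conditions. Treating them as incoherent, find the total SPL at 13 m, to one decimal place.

67.2 dB SPL

Combined at 1.6 m: 10·log₁₀(10^(80.5/10)+10^(83.7/10)) = 85.40 dB SPL.
Then apply −20·log₁₀(13/1.6) = -18.20 dB → 67.2 dB SPL.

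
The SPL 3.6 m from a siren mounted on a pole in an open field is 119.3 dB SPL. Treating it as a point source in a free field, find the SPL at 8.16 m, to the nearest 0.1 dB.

For a point source in a free field, ΔL = −20·log₁₀(d₂/d₁).
ΔL = −20·log₁₀(8.16/3.6) = -7.11 dB, so L₂ = 119.3 + (-7.11) = 112.2 dB SPL.

112.2 dB SPL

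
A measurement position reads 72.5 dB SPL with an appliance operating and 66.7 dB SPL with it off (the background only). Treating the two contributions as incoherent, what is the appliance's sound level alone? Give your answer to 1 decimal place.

Background correction is a power subtraction:
L_src = 10·log₁₀(10^(72.5/10) − 10^(66.7/10)) = 10·log₁₀(13110000) = 71.2 dB SPL.

71.2 dB SPL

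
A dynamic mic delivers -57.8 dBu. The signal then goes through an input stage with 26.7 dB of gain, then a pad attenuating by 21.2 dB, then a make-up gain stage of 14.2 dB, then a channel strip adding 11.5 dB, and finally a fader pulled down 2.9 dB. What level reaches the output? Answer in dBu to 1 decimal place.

-29.5 dBu

Gain stages sum in dB:
-57.8 + 26.7 − 21.2 + 14.2 + 11.5 − 2.9 = -29.5 dBu.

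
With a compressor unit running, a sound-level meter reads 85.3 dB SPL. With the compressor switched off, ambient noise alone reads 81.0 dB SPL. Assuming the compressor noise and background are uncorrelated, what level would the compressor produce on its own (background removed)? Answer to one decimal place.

Subtract intensities: L_src = 10·log₁₀(10^(L_total/10) − 10^(L_bg/10)).
L_src = 10·log₁₀(10^(85.3/10) − 10^(81.0/10)) = 10·log₁₀(213000000) = 83.3 dB SPL.

83.3 dB SPL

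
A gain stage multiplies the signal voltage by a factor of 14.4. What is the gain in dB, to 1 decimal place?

23.2 dB

For a voltage ratio, dB = 20·log₁₀(V₂/V₁).
20·log₁₀(14.4) = 23.2 dB.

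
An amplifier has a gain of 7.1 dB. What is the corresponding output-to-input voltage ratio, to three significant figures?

2.26

Voltage ratio = 10^(dB/20).
10^(7.1/20) = 10^(0.3550) = 2.26.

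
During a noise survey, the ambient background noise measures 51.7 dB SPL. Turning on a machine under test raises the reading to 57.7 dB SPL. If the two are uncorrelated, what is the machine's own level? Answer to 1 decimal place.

56.4 dB SPL

Subtract intensities: L_src = 10·log₁₀(10^(L_total/10) − 10^(L_bg/10)).
L_src = 10·log₁₀(10^(57.7/10) − 10^(51.7/10)) = 10·log₁₀(440900) = 56.4 dB SPL.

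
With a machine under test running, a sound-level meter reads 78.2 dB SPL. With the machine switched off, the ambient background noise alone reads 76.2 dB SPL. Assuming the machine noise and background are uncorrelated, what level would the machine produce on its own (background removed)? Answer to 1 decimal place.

Subtract intensities: L_src = 10·log₁₀(10^(L_total/10) − 10^(L_bg/10)).
L_src = 10·log₁₀(10^(78.2/10) − 10^(76.2/10)) = 10·log₁₀(24380000) = 73.9 dB SPL.

73.9 dB SPL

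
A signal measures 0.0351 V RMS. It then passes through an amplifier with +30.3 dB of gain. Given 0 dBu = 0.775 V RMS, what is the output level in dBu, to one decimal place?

Input level: 20·log₁₀(0.0351/0.775) = -26.88 dBu.
Output: -26.88 + 30.3 = +3.4 dBu.

+3.4 dBu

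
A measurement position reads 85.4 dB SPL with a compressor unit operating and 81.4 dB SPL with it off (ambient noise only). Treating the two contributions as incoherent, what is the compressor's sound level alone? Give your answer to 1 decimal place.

Remove the background by subtracting linear intensities:
L_src = 10·log₁₀(10^(85.4/10) − 10^(81.4/10)) = 10·log₁₀(208700000) = 83.2 dB SPL.

83.2 dB SPL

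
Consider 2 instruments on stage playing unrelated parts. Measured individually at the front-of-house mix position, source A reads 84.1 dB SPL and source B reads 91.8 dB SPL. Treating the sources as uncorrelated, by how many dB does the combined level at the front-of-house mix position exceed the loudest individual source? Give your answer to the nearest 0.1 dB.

0.7 dB

Uncorrelated sources add in intensity (power), not in dB.
L_total = 10·log₁₀(10^(84.1/10) + 10^(91.8/10)) = 92.48 dB SPL.
Excess over the loudest (91.8 dB): 92.48 − 91.8 = 0.7 dB.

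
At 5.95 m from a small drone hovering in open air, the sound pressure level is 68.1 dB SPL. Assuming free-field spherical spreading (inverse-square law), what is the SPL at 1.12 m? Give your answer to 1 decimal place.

82.6 dB SPL

Free-field point source: level drops by 20·log₁₀ of the distance ratio.
ΔL = −20·log₁₀(1.12/5.95) = 14.51 dB, so L₂ = 68.1 + (14.51) = 82.6 dB SPL.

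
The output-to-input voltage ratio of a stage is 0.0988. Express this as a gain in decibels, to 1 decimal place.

Voltage is an amplitude quantity, so gain = 20·log₁₀(V_out/V_in).
20·log₁₀(0.0988) = -20.1 dB.

-20.1 dB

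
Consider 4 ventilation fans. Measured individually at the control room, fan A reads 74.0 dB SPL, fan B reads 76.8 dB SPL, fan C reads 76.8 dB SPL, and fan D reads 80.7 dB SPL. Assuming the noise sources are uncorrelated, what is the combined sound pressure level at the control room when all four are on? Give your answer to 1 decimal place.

Uncorrelated sources add in intensity (power), not in dB.
L_total = 10·log₁₀(10^(74.0/10) + 10^(76.8/10) + 10^(76.8/10) + 10^(80.7/10)) = 10·log₁₀(238300000) = 83.8 dB SPL.

83.8 dB SPL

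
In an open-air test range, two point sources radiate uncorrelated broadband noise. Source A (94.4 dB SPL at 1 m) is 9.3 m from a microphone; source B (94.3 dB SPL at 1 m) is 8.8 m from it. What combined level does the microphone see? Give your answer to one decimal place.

78.2 dB SPL

At the listener: L_A = 94.4 − 20·log₁₀(9.3) = 75.03 dB; L_B = 94.3 − 20·log₁₀(8.8) = 75.41 dB.
Combined: 10·log₁₀(10^(75.03/10)+10^(75.41/10)) = 78.2 dB SPL.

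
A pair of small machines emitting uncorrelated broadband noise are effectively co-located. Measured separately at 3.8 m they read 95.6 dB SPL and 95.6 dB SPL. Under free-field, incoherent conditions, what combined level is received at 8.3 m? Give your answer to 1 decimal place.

91.8 dB SPL

Combined at 3.8 m: 10·log₁₀(10^(95.6/10)+10^(95.6/10)) = 98.61 dB SPL.
Then apply −20·log₁₀(8.3/3.8) = -6.79 dB → 91.8 dB SPL.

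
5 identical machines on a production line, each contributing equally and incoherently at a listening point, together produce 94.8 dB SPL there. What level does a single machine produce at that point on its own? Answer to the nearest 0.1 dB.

5 equal incoherent sources add 10·log₁₀(5) = 6.99 dB over one source.
L_one = 94.8 − 6.99 = 87.8 dB SPL.

87.8 dB SPL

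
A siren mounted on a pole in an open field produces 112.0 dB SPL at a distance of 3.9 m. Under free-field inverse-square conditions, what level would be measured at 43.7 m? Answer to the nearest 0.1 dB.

For a point source in a free field, ΔL = −20·log₁₀(d₂/d₁).
ΔL = −20·log₁₀(43.7/3.9) = -20.99 dB, so L₂ = 112.0 + (-20.99) = 91.0 dB SPL.

91.0 dB SPL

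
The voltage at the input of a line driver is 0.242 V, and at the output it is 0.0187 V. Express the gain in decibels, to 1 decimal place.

Voltage ratio → dB uses the 20·log₁₀ form:
20·log₁₀(0.0187/0.242) = 20·log₁₀(0.07727) = -22.2 dB.

-22.2 dB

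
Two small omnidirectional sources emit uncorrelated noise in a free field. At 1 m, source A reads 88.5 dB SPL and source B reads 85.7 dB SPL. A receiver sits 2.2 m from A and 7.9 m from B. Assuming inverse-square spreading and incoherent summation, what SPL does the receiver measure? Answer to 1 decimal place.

81.8 dB SPL

At the listener: L_A = 88.5 − 20·log₁₀(2.2) = 81.65 dB; L_B = 85.7 − 20·log₁₀(7.9) = 67.75 dB.
Combined: 10·log₁₀(10^(81.65/10)+10^(67.75/10)) = 81.8 dB SPL.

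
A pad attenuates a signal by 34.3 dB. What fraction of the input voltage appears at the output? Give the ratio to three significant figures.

0.0193

Voltage ratio = 10^(dB/20).
10^(-34.3/20) = 10^(-1.715) = 0.0193.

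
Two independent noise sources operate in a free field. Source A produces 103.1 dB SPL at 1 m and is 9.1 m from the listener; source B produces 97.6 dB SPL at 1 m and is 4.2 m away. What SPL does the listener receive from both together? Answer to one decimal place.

87.6 dB SPL

At the listener: L_A = 103.1 − 20·log₁₀(9.1) = 83.92 dB; L_B = 97.6 − 20·log₁₀(4.2) = 85.14 dB.
Combined: 10·log₁₀(10^(83.92/10)+10^(85.14/10)) = 87.6 dB SPL.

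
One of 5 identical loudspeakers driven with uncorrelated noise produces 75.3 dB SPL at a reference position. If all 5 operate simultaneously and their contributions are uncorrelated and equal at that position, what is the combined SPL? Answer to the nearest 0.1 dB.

82.3 dB SPL

5 equal incoherent sources raise the level by 10·log₁₀(5) = 6.99 dB.
L_total = 75.3 + 6.99 = 82.3 dB SPL.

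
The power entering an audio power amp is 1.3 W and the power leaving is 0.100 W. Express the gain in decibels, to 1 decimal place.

Power is a power quantity, so gain = 10·log₁₀(P_out/P_in).
10·log₁₀(0.100/1.3) = 10·log₁₀(0.07692) = -11.1 dB.

-11.1 dB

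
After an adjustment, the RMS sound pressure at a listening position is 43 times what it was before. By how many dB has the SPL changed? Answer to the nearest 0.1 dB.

32.7 dB

SPL change from a pressure ratio uses the 20·log₁₀ form:
20·log₁₀(43) = 32.7 dB.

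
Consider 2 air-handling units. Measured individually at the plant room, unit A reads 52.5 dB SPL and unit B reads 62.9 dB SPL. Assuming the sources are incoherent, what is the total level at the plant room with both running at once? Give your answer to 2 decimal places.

Incoherent sources sum as intensities:
L_total = 10·log₁₀(10^(52.5/10) + 10^(62.9/10)) = 10·log₁₀(2128000) = 63.28 dB SPL.

63.28 dB SPL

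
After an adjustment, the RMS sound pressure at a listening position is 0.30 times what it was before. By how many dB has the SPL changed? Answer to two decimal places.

-10.46 dB

SPL change from a pressure ratio uses the 20·log₁₀ form:
20·log₁₀(0.30) = -10.46 dB.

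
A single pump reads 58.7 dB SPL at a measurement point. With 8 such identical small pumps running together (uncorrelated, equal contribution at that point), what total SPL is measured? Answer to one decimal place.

67.7 dB SPL

8 equal incoherent sources raise the level by 10·log₁₀(8) = 9.03 dB.
L_total = 58.7 + 9.03 = 67.7 dB SPL.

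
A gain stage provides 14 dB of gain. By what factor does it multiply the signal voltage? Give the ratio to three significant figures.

5.01

Voltage ratio = 10^(dB/20).
10^(14/20) = 10^(0.7000) = 5.01.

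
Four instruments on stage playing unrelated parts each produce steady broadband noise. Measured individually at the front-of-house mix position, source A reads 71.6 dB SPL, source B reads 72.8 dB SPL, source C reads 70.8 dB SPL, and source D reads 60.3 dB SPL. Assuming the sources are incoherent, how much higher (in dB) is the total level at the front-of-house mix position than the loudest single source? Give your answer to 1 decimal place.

Uncorrelated sources add in intensity (power), not in dB.
L_total = 10·log₁₀(10^(71.6/10) + 10^(72.8/10) + 10^(70.8/10) + 10^(60.3/10)) = 76.68 dB SPL.
Excess over the loudest (72.8 dB): 76.68 − 72.8 = 3.9 dB.

3.9 dB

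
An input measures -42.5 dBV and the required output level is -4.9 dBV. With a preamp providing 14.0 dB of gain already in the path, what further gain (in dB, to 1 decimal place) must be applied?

The required make-up gain is the shortfall in the dB sum.
G = -4.9 − (-42.5) − 14.0 = 23.6 dB.

23.6 dB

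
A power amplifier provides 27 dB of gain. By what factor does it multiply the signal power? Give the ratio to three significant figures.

501

Power ratio = 10^(dB/10).
10^(27/10) = 10^(2.700) = 501.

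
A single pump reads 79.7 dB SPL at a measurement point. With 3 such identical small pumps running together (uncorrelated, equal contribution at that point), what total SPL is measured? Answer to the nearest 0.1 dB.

84.5 dB SPL

3 equal incoherent sources raise the level by 10·log₁₀(3) = 4.77 dB.
L_total = 79.7 + 4.77 = 84.5 dB SPL.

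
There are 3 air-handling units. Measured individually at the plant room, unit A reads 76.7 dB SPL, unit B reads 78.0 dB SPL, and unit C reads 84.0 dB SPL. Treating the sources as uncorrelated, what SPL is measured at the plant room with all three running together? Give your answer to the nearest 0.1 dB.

Incoherent sources sum as intensities:
L_total = 10·log₁₀(10^(76.7/10) + 10^(78.0/10) + 10^(84.0/10)) = 10·log₁₀(361100000) = 85.6 dB SPL.

85.6 dB SPL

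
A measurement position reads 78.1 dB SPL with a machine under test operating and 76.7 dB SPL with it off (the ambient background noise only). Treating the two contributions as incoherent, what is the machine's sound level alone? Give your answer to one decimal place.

72.5 dB SPL

Remove the background by subtracting linear intensities:
L_src = 10·log₁₀(10^(78.1/10) − 10^(76.7/10)) = 10·log₁₀(17790000) = 72.5 dB SPL.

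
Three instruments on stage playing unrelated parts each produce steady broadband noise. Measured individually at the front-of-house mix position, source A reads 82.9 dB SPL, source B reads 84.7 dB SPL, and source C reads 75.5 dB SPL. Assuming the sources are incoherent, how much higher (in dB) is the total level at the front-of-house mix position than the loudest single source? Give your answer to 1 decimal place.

Add the sources as powers (linear), then convert back to dB:
L_total = 10·log₁₀(10^(82.9/10) + 10^(84.7/10) + 10^(75.5/10)) = 87.21 dB SPL.
Excess over the loudest (84.7 dB): 87.21 − 84.7 = 2.5 dB.

2.5 dB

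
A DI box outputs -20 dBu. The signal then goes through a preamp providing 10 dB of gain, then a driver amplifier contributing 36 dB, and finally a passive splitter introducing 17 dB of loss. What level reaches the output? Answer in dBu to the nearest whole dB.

+9 dBu

In dB, series stages simply add:
-20 + 10 + 36 − 17 = +9 dBu.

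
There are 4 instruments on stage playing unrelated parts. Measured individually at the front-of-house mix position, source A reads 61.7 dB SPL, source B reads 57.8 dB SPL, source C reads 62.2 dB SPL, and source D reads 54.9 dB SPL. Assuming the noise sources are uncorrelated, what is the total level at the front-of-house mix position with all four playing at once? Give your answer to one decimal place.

66.1 dB SPL

Incoherent sources sum as intensities:
L_total = 10·log₁₀(10^(61.7/10) + 10^(57.8/10) + 10^(62.2/10) + 10^(54.9/10)) = 10·log₁₀(4050000) = 66.1 dB SPL.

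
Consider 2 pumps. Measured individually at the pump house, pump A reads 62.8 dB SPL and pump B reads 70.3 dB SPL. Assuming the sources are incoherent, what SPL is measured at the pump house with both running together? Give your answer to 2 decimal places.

71.01 dB SPL

Incoherent sources sum as intensities:
L_total = 10·log₁₀(10^(62.8/10) + 10^(70.3/10)) = 10·log₁₀(12620000) = 71.01 dB SPL.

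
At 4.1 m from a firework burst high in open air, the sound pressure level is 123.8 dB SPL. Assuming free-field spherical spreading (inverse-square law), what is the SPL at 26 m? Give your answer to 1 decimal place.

107.8 dB SPL

Inverse-square spreading gives ΔL = −20·log₁₀(d₂/d₁).
ΔL = −20·log₁₀(26/4.1) = -16.04 dB, so L₂ = 123.8 + (-16.04) = 107.8 dB SPL.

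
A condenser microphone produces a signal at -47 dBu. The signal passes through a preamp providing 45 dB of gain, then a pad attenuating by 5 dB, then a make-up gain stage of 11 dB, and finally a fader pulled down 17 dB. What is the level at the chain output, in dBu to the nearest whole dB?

-13 dBu

Cascaded gains and losses add directly in dB.
-47 + 45 − 5 + 11 − 17 = -13 dBu.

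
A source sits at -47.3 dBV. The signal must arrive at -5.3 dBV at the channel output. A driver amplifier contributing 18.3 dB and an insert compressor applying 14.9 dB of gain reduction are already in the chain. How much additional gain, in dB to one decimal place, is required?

The required make-up gain is the shortfall in the dB sum.
G = -5.3 − (-47.3) − 18.3 + 14.9 = 38.6 dB.

38.6 dB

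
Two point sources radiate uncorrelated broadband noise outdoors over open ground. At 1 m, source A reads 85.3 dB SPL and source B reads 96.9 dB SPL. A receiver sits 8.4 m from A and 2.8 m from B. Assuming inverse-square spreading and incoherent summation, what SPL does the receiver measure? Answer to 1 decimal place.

88.0 dB SPL

At the listener: L_A = 85.3 − 20·log₁₀(8.4) = 66.81 dB; L_B = 96.9 − 20·log₁₀(2.8) = 87.96 dB.
Combined: 10·log₁₀(10^(66.81/10)+10^(87.96/10)) = 88.0 dB SPL.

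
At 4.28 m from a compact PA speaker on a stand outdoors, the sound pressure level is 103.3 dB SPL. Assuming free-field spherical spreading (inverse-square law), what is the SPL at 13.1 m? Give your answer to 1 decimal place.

93.6 dB SPL

For a point source in a free field, ΔL = −20·log₁₀(d₂/d₁).
ΔL = −20·log₁₀(13.1/4.28) = -9.72 dB, so L₂ = 103.3 + (-9.72) = 93.6 dB SPL.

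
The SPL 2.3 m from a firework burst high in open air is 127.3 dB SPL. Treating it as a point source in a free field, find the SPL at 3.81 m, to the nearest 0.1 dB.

122.9 dB SPL

Free-field point source: level drops by 20·log₁₀ of the distance ratio.
ΔL = −20·log₁₀(3.81/2.3) = -4.38 dB, so L₂ = 127.3 + (-4.38) = 122.9 dB SPL.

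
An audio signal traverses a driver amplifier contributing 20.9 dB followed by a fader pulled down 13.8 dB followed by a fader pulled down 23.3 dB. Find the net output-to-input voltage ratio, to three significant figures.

0.155

Net gain = 20.9 + (−13.8) + (−23.3) = -16.2 dB.
Voltage ratio = 10^(-16.2/20) = 0.155.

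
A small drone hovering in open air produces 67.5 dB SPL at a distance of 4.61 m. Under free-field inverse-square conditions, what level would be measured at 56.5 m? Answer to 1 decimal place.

45.7 dB SPL

Free-field point source: level drops by 20·log₁₀ of the distance ratio.
ΔL = −20·log₁₀(56.5/4.61) = -21.77 dB, so L₂ = 67.5 + (-21.77) = 45.7 dB SPL.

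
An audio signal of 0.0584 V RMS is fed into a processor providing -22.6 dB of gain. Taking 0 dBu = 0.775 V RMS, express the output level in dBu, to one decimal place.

Input level: 20·log₁₀(0.0584/0.775) = -22.46 dBu.
Output: -22.46 − 22.6 = -45.1 dBu.

-45.1 dBu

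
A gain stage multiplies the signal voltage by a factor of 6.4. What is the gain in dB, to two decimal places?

16.12 dB

Voltage ratio → dB uses the 20·log₁₀ form:
20·log₁₀(6.4) = 16.12 dB.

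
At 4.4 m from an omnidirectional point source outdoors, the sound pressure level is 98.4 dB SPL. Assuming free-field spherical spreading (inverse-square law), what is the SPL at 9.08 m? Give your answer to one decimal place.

Free-field point source: level drops by 20·log₁₀ of the distance ratio.
ΔL = −20·log₁₀(9.08/4.4) = -6.29 dB, so L₂ = 98.4 + (-6.29) = 92.1 dB SPL.

92.1 dB SPL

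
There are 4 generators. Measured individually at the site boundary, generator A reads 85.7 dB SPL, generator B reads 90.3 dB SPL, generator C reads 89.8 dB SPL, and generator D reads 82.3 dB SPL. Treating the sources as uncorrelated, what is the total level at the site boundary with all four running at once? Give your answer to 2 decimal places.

94.10 dB SPL

Incoherent sources sum as intensities:
L_total = 10·log₁₀(10^(85.7/10) + 10^(90.3/10) + 10^(89.8/10) + 10^(82.3/10)) = 10·log₁₀(2568000000) = 94.10 dB SPL.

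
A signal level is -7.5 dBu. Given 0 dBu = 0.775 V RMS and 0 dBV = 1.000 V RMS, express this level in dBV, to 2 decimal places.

-9.71 dBV

The offset between the scales is 20·log₁₀(0.775/1.000) = −2.214 dB.
So dBV = -7.5 − 2.214 = -9.71 dBV.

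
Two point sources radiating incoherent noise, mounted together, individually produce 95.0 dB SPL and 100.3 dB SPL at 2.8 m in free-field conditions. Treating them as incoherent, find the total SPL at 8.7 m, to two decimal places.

91.58 dB SPL

Combined at 2.8 m: 10·log₁₀(10^(95.0/10)+10^(100.3/10)) = 101.423 dB SPL.
Then apply −20·log₁₀(8.7/2.8) = -9.847 dB → 91.58 dB SPL.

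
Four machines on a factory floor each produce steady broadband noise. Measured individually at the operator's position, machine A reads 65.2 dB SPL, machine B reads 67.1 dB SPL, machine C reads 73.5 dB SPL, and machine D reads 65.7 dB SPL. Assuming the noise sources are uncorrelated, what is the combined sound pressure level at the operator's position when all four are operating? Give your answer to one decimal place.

Uncorrelated sources add in intensity (power), not in dB.
L_total = 10·log₁₀(10^(65.2/10) + 10^(67.1/10) + 10^(73.5/10) + 10^(65.7/10)) = 10·log₁₀(34540000) = 75.4 dB SPL.

75.4 dB SPL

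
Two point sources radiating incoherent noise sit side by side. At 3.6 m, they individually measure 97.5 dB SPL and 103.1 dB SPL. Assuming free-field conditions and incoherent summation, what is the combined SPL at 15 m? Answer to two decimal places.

Combined at 3.6 m: 10·log₁₀(10^(97.5/10)+10^(103.1/10)) = 104.157 dB SPL.
Then apply −20·log₁₀(15/3.6) = -12.396 dB → 91.76 dB SPL.

91.76 dB SPL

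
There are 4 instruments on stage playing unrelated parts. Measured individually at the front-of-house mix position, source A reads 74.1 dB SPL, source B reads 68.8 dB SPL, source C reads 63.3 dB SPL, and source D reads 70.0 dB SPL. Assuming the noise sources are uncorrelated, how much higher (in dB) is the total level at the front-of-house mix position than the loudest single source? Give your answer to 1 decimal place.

2.5 dB

Uncorrelated sources add in intensity (power), not in dB.
L_total = 10·log₁₀(10^(74.1/10) + 10^(68.8/10) + 10^(63.3/10) + 10^(70.0/10)) = 76.57 dB SPL.
Excess over the loudest (74.1 dB): 76.57 − 74.1 = 2.5 dB.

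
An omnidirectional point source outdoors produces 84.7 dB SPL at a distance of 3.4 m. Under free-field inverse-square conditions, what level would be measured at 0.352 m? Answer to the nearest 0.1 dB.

104.4 dB SPL

Free-field point source: level drops by 20·log₁₀ of the distance ratio.
ΔL = −20·log₁₀(0.352/3.4) = 19.70 dB, so L₂ = 84.7 + (19.70) = 104.4 dB SPL.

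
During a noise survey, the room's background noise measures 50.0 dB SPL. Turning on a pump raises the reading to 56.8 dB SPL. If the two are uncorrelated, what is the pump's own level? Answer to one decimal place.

Subtract intensities: L_src = 10·log₁₀(10^(L_total/10) − 10^(L_bg/10)).
L_src = 10·log₁₀(10^(56.8/10) − 10^(50.0/10)) = 10·log₁₀(378600) = 55.8 dB SPL.

55.8 dB SPL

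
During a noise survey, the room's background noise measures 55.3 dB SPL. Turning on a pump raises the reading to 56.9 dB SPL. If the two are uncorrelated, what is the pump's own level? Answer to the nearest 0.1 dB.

51.8 dB SPL

Subtract intensities: L_src = 10·log₁₀(10^(L_total/10) − 10^(L_bg/10)).
L_src = 10·log₁₀(10^(56.9/10) − 10^(55.3/10)) = 10·log₁₀(150900) = 51.8 dB SPL.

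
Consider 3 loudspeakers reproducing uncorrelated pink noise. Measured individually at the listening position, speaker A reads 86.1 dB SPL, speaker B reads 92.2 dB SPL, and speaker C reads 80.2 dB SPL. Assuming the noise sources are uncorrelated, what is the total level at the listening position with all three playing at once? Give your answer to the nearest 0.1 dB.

Add the sources as powers (linear), then convert back to dB:
L_total = 10·log₁₀(10^(86.1/10) + 10^(92.2/10) + 10^(80.2/10)) = 10·log₁₀(2172000000) = 93.4 dB SPL.

93.4 dB SPL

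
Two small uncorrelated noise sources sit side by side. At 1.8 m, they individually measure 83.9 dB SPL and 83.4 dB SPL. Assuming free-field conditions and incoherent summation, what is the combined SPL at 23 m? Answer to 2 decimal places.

64.54 dB SPL

Combined at 1.8 m: 10·log₁₀(10^(83.9/10)+10^(83.4/10)) = 86.667 dB SPL.
Then apply −20·log₁₀(23/1.8) = -22.129 dB → 64.54 dB SPL.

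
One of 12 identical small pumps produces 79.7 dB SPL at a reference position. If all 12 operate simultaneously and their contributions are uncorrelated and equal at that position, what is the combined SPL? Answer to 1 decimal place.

12 equal incoherent sources raise the level by 10·log₁₀(12) = 10.79 dB.
L_total = 79.7 + 10.79 = 90.5 dB SPL.

90.5 dB SPL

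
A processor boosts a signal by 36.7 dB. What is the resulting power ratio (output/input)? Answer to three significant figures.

4680

Power ratio = 10^(dB/10).
10^(36.7/10) = 10^(3.670) = 4680.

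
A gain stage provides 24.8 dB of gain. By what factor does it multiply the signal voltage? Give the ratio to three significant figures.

17.4

Voltage ratio = 10^(dB/20).
10^(24.8/20) = 10^(1.240) = 17.4.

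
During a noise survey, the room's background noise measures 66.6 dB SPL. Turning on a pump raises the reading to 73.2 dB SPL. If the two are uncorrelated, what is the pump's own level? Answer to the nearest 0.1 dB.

72.1 dB SPL

Subtract intensities: L_src = 10·log₁₀(10^(L_total/10) − 10^(L_bg/10)).
L_src = 10·log₁₀(10^(73.2/10) − 10^(66.6/10)) = 10·log₁₀(16320000) = 72.1 dB SPL.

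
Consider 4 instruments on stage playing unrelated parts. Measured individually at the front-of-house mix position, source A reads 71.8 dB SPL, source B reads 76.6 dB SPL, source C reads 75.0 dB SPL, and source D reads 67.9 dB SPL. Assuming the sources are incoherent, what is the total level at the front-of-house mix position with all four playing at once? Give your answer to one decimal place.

Incoherent sources sum as intensities:
L_total = 10·log₁₀(10^(71.8/10) + 10^(76.6/10) + 10^(75.0/10) + 10^(67.9/10)) = 10·log₁₀(98630000) = 79.9 dB SPL.

79.9 dB SPL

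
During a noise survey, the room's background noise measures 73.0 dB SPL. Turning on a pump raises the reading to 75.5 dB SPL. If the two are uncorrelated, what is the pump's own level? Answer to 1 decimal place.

71.9 dB SPL

Remove the background by subtracting linear intensities:
L_src = 10·log₁₀(10^(75.5/10) − 10^(73.0/10)) = 10·log₁₀(15530000) = 71.9 dB SPL.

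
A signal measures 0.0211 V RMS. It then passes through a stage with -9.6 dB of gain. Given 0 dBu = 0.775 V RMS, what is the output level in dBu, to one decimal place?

-40.9 dBu

Input level: 20·log₁₀(0.0211/0.775) = -31.30 dBu.
Output: -31.30 − 9.6 = -40.9 dBu.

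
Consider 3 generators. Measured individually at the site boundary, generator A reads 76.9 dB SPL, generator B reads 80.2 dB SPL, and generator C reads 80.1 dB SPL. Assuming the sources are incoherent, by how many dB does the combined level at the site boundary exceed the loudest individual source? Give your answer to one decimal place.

Incoherent sources sum as intensities:
L_total = 10·log₁₀(10^(76.9/10) + 10^(80.2/10) + 10^(80.1/10)) = 84.08 dB SPL.
Excess over the loudest (80.2 dB): 84.08 − 80.2 = 3.9 dB.

3.9 dB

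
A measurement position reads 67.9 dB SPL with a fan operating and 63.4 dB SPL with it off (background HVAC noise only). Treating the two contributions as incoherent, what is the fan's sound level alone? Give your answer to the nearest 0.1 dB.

66.0 dB SPL

Subtract intensities: L_src = 10·log₁₀(10^(L_total/10) − 10^(L_bg/10)).
L_src = 10·log₁₀(10^(67.9/10) − 10^(63.4/10)) = 10·log₁₀(3978000) = 66.0 dB SPL.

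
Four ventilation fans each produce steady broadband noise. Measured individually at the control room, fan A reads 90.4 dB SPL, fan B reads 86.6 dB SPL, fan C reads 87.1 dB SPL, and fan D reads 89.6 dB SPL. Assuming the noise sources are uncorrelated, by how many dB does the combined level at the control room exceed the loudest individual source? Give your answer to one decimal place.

Incoherent sources sum as intensities:
L_total = 10·log₁₀(10^(90.4/10) + 10^(86.6/10) + 10^(87.1/10) + 10^(89.6/10)) = 94.74 dB SPL.
Excess over the loudest (90.4 dB): 94.74 − 90.4 = 4.3 dB.

4.3 dB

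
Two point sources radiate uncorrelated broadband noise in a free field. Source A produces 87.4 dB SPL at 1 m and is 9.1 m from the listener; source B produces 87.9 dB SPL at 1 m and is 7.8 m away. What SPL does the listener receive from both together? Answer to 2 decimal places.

72.25 dB SPL

At the listener: L_A = 87.4 − 20·log₁₀(9.1) = 68.219 dB; L_B = 87.9 − 20·log₁₀(7.8) = 70.058 dB.
Combined: 10·log₁₀(10^(68.219/10)+10^(70.058/10)) = 72.25 dB SPL.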